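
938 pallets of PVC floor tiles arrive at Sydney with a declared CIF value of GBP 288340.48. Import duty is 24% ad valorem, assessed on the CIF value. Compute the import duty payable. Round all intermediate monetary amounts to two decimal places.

Import duty: GBP 69201.72

Import duty = 288340.48 × 24% = 69201.72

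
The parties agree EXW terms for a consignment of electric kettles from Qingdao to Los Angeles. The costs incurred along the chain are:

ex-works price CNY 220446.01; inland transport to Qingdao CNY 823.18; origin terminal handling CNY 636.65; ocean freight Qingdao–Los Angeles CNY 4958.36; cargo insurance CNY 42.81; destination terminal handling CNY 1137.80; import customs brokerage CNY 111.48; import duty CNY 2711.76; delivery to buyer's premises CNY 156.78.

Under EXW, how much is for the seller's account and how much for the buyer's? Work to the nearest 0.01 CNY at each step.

Seller: CNY 220446.01; buyer: CNY 10578.82

EXW: the seller makes goods available at their premises; the buyer bears all onward costs.
Seller's account: goods 220446.01 = 220446.01
Buyer's account: inland to port 823.18 + origin terminal 636.65 + freight 4958.36 + insurance 42.81 + destination terminal 1137.80 + brokerage 111.48 + duty 2711.76 + delivery 156.78 = 10578.82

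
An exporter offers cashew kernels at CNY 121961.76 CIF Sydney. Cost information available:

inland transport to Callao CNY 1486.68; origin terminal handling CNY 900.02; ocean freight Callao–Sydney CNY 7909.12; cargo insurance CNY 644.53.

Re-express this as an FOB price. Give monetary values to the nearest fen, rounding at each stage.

Not relevant to the conversion: inland to port, origin terminal — on the seller under both CIF and FOB; already in the CIF price and stays in the FOB price.
From CIF to FOB, the seller no longer bears: freight, insurance.
FOB price = 121961.76 − 7909.12 − 644.53 = 113408.11

FOB price: CNY 113408.11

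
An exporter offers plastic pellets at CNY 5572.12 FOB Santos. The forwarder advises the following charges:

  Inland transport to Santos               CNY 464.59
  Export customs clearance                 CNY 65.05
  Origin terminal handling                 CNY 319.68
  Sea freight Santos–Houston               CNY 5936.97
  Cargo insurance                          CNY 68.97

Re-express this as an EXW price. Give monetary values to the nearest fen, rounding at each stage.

Not relevant to the conversion: freight, insurance — on the buyer under both terms; not part of either seller's price.
From FOB to EXW, the seller no longer bears: inland to port, export clearance, origin terminal.
EXW price = 5572.12 − 464.59 − 65.05 − 319.68 = 4722.80

EXW price: CNY 4722.80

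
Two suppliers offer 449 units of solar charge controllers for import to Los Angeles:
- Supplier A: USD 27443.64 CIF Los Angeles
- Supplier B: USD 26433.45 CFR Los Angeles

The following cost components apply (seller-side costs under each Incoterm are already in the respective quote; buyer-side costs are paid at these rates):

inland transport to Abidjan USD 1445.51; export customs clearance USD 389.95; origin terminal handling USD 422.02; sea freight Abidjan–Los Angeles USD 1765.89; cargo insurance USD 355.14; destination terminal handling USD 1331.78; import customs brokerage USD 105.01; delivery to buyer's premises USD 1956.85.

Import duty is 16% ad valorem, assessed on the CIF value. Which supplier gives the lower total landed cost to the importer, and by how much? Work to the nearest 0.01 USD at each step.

Supplier B is cheaper by USD 759.86

Supplier A (CIF):
The CIF price already equals the CIF value: 27443.64
Import duty = 27443.64 × 16% = 4390.98
Buyer bears (A): 1331.78 + 105.01 + 1956.85 = 3393.64
Landed cost (A) = invoice 27443.64 + 3393.64 + duty 4390.98 = 35228.26
Supplier B (CFR):
CIF value = CFR price + insurance = 26433.45 + 355.14 = 26788.59
Import duty = 26788.59 × 16% = 4286.17
Buyer bears (B): 355.14 + 1331.78 + 105.01 + 1956.85 = 3748.78
Landed cost (B) = invoice 26433.45 + 3748.78 + duty 4286.17 = 34468.40
Difference = |35228.26 − 34468.40| = 759.86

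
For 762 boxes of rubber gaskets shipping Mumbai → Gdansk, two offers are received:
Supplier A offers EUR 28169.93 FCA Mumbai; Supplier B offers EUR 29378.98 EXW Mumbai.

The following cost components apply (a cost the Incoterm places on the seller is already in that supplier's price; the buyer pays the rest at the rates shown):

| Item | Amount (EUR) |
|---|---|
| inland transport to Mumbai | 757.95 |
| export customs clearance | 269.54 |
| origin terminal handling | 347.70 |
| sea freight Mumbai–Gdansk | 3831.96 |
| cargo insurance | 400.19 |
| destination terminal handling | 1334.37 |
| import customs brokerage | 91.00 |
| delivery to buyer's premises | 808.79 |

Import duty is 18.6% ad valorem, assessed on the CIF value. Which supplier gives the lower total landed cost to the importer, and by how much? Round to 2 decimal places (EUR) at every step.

Supplier A is cheaper by EUR 2652.54

Supplier A (FCA):
CIF value = FCA price + origin terminal + freight + insurance = 28169.93 + 347.70 + 3831.96 + 400.19 = 32749.78
Import duty = 32749.78 × 18.6% = 6091.46
Buyer bears (A): 347.70 + 3831.96 + 400.19 + 1334.37 + 91.00 + 808.79 = 6814.01
Landed cost (A) = invoice 28169.93 + 6814.01 + duty 6091.46 = 41075.40
Supplier B (EXW):
CIF value = EXW price + inland to port + export clearance + origin terminal + freight + insurance = 29378.98 + 757.95 + 269.54 + 347.70 + 3831.96 + 400.19 = 34986.32
Import duty = 34986.32 × 18.6% = 6507.46
Buyer bears (B): 757.95 + 269.54 + 347.70 + 3831.96 + 400.19 + 1334.37 + 91.00 + 808.79 = 7841.50
Landed cost (B) = invoice 29378.98 + 7841.50 + duty 6507.46 = 43727.94
Difference = |41075.40 − 43727.94| = 2652.54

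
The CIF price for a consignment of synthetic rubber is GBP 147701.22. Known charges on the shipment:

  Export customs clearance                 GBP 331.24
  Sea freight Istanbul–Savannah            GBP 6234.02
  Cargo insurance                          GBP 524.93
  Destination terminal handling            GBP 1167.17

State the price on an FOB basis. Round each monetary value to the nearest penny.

Not relevant to the conversion: export clearance — on the seller under both CIF and FOB; already in the CIF price and stays in the FOB price. destination terminal — on the buyer under both terms; not part of either seller's price.
From CIF to FOB, the seller no longer bears: freight, insurance.
FOB price = 147701.22 − 6234.02 − 524.93 = 140942.27

FOB price: GBP 140942.27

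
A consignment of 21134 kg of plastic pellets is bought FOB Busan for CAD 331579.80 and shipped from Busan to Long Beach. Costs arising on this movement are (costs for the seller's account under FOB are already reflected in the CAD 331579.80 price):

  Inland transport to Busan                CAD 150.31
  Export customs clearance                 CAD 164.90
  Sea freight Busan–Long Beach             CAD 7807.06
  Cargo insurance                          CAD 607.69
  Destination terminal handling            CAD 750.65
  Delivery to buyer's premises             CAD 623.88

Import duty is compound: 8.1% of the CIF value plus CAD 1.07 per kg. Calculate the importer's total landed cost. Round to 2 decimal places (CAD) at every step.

Total landed cost: CAD 391522.02

FOB: the seller bears costs until goods are on board at the origin port; the buyer bears freight, insurance and all costs thereafter.
Already in the invoice (seller's account under FOB): inland to port, export clearance — exclude.
CIF value = FOB price + freight + insurance = 331579.80 + 7807.06 + 607.69 = 339994.55
Ad valorem component: 339994.55 × 8.1% = 27539.56
Specific component: 21134 × 1.07 = 22613.38
Import duty = 27539.56 + 22613.38 = 50152.94
Buyer bears: freight 7807.06 + insurance 607.69 + destination terminal 750.65 + delivery 623.88 + duty 50152.94 = 59942.22
Landed cost = invoice 331579.80 + 59942.22 = 391522.02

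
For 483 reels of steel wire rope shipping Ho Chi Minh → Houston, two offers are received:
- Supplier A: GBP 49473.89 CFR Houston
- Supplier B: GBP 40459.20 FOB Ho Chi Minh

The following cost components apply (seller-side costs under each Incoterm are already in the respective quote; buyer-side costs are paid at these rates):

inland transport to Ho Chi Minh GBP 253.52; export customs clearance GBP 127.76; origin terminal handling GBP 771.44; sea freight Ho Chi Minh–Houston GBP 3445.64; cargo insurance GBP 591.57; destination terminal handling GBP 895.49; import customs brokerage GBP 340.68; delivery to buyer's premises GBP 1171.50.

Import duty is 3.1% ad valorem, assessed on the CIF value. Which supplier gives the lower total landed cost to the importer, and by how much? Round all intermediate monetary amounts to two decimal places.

Supplier A (CFR):
CIF value = CFR price + insurance = 49473.89 + 591.57 = 50065.46
Import duty = 50065.46 × 3.1% = 1552.03
Buyer bears (A): 591.57 + 895.49 + 340.68 + 1171.50 = 2999.24
Landed cost (A) = invoice 49473.89 + 2999.24 + duty 1552.03 = 54025.16
Supplier B (FOB):
CIF value = FOB price + freight + insurance = 40459.20 + 3445.64 + 591.57 = 44496.41
Import duty = 44496.41 × 3.1% = 1379.39
Buyer bears (B): 3445.64 + 591.57 + 895.49 + 340.68 + 1171.50 = 6444.88
Landed cost (B) = invoice 40459.20 + 6444.88 + duty 1379.39 = 48283.47
Difference = |54025.16 − 48283.47| = 5741.69

Supplier B is cheaper by GBP 5741.69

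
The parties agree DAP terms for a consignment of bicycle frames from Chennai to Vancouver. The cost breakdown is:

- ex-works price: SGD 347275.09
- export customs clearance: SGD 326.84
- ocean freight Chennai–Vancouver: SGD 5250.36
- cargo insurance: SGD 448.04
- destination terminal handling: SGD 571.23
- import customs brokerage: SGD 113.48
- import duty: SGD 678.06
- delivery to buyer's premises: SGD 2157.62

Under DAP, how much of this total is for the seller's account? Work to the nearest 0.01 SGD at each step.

DAP: the seller bears all costs to the named destination except import duty and clearance.
Seller's account: goods 347275.09 + export clearance 326.84 + freight 5250.36 + insurance 448.04 + destination terminal 571.23 + delivery 2157.62 = 356029.18
Buyer's account: brokerage 113.48 + duty 678.06 = 791.54

Seller's account: SGD 356029.18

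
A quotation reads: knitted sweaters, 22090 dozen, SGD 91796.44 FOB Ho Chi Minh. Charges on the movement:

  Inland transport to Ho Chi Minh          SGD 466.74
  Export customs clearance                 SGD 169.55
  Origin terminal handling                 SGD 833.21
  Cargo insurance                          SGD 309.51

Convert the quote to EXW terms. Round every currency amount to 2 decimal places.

Not relevant to the conversion: insurance — on the buyer under both terms; not part of either seller's price.
From FOB to EXW, the seller no longer bears: inland to port, export clearance, origin terminal.
EXW price = 91796.44 − 466.74 − 169.55 − 833.21 = 90326.94

EXW price: SGD 90326.94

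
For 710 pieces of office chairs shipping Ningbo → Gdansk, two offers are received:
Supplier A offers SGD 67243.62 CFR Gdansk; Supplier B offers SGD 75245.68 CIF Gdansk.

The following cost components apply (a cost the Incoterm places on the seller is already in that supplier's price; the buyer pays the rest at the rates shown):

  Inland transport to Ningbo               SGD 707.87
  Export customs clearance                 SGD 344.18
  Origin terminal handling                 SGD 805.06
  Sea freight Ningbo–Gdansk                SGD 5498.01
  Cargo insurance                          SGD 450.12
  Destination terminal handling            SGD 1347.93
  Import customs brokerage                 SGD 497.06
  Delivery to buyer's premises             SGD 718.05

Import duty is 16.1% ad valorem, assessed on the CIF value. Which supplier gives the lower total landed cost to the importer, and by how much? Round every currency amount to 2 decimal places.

Supplier A (CFR):
CIF value = CFR price + insurance = 67243.62 + 450.12 = 67693.74
Import duty = 67693.74 × 16.1% = 10898.69
Buyer bears (A): 450.12 + 1347.93 + 497.06 + 718.05 = 3013.16
Landed cost (A) = invoice 67243.62 + 3013.16 + duty 10898.69 = 81155.47
Supplier B (CIF):
The CIF price already equals the CIF value: 75245.68
Import duty = 75245.68 × 16.1% = 12114.55
Buyer bears (B): 1347.93 + 497.06 + 718.05 = 2563.04
Landed cost (B) = invoice 75245.68 + 2563.04 + duty 12114.55 = 89923.27
Difference = |81155.47 − 89923.27| = 8767.80

Supplier A is cheaper by SGD 8767.80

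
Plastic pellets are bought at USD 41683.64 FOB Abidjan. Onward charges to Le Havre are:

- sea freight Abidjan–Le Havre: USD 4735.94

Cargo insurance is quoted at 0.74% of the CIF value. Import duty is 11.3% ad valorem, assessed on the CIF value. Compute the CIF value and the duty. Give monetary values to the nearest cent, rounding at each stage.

Let C be the CIF value. C = FOB price + freight + 0.74% × C
C − 0.74% × C = 41683.64 + 4735.94
0.9926 × C = 46419.58
C = 46419.58 / 0.9926 = 46765.65
Insurance premium = 0.74% × 46765.65 = 346.07
Import duty = 46765.65 × 11.3% = 5284.52

CIF value: USD 46765.65; import duty: USD 5284.52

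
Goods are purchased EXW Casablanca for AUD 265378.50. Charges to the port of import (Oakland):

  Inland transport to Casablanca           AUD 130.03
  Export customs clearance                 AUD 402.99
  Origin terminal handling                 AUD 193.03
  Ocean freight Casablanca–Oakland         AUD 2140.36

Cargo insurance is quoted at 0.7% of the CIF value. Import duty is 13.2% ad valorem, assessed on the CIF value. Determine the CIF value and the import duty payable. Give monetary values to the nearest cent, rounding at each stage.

Let C be the CIF value. C = EXW price + pre-shipment costs + freight + 0.7% × C
C − 0.7% × C = 265378.50 + 130.03 + 402.99 + 193.03 + 2140.36
0.993 × C = 268244.91
C = 268244.91 / 0.993 = 270135.86
Insurance premium = 0.7% × 270135.86 = 1890.95
Import duty = 270135.86 × 13.2% = 35657.93

CIF value: AUD 270135.86; import duty: AUD 35657.93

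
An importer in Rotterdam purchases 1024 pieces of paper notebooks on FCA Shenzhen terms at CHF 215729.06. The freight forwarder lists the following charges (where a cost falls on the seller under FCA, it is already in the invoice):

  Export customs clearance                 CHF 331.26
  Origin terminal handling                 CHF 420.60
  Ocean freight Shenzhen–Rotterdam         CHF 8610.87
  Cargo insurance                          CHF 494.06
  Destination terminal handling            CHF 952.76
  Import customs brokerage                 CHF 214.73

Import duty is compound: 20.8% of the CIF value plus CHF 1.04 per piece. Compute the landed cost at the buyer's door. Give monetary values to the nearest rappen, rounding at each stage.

FCA: the seller delivers export-cleared goods to the carrier; the buyer bears costs from that point.
Already in the invoice (seller's account under FCA): export clearance — exclude.
CIF value = FCA price + origin terminal + freight + insurance = 215729.06 + 420.60 + 8610.87 + 494.06 = 225254.59
Ad valorem component: 225254.59 × 20.8% = 46852.95
Specific component: 1024 × 1.04 = 1064.96
Import duty = 46852.95 + 1064.96 = 47917.91
Buyer bears: origin terminal 420.60 + freight 8610.87 + insurance 494.06 + destination terminal 952.76 + brokerage 214.73 + duty 47917.91 = 58610.93
Landed cost = invoice 215729.06 + 58610.93 = 274339.99

Total landed cost: CHF 274339.99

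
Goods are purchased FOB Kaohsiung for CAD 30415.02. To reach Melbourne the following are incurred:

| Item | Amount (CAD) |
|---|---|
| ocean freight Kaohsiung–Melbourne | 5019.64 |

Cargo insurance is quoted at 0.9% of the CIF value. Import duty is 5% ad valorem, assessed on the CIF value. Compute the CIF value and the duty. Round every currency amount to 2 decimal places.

Let C be the CIF value. C = FOB price + freight + 0.9% × C
C − 0.9% × C = 30415.02 + 5019.64
0.991 × C = 35434.66
C = 35434.66 / 0.991 = 35756.47
Insurance premium = 0.9% × 35756.47 = 321.81
Import duty = 35756.47 × 5% = 1787.82

CIF value: CAD 35756.47; import duty: CAD 1787.82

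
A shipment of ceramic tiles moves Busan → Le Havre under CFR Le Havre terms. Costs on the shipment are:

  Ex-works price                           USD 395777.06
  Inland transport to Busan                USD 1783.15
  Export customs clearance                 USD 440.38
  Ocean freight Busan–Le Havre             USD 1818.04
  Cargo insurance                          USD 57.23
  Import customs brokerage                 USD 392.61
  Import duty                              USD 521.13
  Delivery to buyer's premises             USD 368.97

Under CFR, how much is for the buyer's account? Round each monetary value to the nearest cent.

Buyer's account: USD 1339.94

CFR: the seller pays costs through ocean freight to the destination port, but not insurance.
Seller's account: goods 395777.06 + inland to port 1783.15 + export clearance 440.38 + freight 1818.04 = 399818.63
Buyer's account: insurance 57.23 + brokerage 392.61 + duty 521.13 + delivery 368.97 = 1339.94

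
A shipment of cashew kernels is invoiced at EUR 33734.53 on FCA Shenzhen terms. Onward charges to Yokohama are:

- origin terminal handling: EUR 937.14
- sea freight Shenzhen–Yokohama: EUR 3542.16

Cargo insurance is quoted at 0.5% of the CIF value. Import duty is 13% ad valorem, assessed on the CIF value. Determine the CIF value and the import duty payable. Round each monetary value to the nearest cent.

CIF value: EUR 38405.86; import duty: EUR 4992.76

Let C be the CIF value. C = FCA price + pre-shipment costs + freight + 0.5% × C
C − 0.5% × C = 33734.53 + 937.14 + 3542.16
0.995 × C = 38213.83
C = 38213.83 / 0.995 = 38405.86
Insurance premium = 0.5% × 38405.86 = 192.03
Import duty = 38405.86 × 13% = 4992.76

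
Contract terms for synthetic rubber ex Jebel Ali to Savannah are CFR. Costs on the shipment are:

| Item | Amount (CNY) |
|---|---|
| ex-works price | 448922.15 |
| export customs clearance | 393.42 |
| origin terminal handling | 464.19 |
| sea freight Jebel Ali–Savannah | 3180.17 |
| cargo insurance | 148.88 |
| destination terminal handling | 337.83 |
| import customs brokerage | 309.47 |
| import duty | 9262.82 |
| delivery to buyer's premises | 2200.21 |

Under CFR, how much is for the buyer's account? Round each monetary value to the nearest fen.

Buyer's account: CNY 12259.21

CFR: the seller pays costs through ocean freight to the destination port, but not insurance.
Seller's account: goods 448922.15 + export clearance 393.42 + origin terminal 464.19 + freight 3180.17 = 452959.93
Buyer's account: insurance 148.88 + destination terminal 337.83 + brokerage 309.47 + duty 9262.82 + delivery 2200.21 = 12259.21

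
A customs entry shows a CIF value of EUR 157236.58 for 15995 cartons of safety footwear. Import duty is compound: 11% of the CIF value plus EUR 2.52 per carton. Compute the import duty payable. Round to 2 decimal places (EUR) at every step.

Ad valorem component: 157236.58 × 11% = 17296.02
Specific component: 15995 × 2.52 = 40307.40
Import duty = 17296.02 + 40307.40 = 57603.42

Import duty: EUR 57603.42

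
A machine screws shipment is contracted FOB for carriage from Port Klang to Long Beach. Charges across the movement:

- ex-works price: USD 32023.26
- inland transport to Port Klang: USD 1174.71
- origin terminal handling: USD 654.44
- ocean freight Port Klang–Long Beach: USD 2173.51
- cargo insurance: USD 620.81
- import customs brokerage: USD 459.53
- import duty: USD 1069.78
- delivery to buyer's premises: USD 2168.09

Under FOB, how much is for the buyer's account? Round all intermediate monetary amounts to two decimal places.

FOB: the seller bears costs until goods are on board at the origin port; the buyer bears freight, insurance and all costs thereafter.
Seller's account: goods 32023.26 + inland to port 1174.71 + origin terminal 654.44 = 33852.41
Buyer's account: freight 2173.51 + insurance 620.81 + brokerage 459.53 + duty 1069.78 + delivery 2168.09 = 6491.72

Buyer's account: USD 6491.72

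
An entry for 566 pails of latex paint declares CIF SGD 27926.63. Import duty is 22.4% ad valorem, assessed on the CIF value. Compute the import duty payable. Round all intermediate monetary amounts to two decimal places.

Import duty = 27926.63 × 22.4% = 6255.57

Import duty: SGD 6255.57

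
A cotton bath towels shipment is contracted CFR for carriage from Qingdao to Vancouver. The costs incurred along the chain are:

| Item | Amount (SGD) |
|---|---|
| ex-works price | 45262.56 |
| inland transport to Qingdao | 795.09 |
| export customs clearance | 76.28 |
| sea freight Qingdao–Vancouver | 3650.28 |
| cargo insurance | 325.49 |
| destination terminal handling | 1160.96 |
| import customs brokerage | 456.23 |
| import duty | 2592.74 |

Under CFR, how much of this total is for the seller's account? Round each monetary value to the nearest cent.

Seller's account: SGD 49784.21

CFR: the seller pays costs through ocean freight to the destination port, but not insurance.
Seller's account: goods 45262.56 + inland to port 795.09 + export clearance 76.28 + freight 3650.28 = 49784.21
Buyer's account: insurance 325.49 + destination terminal 1160.96 + brokerage 456.23 + duty 2592.74 = 4535.42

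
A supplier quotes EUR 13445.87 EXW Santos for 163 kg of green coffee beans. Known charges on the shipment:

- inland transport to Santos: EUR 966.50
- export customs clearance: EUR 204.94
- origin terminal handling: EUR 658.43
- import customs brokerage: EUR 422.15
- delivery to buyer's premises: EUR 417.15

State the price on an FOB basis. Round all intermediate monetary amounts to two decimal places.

FOB price: EUR 15275.74

Not relevant to the conversion: delivery, brokerage — on the buyer under both terms; not part of either seller's price.
From EXW to FOB, the seller additionally bears: inland to port, export clearance, origin terminal.
FOB price = 13445.87 + 966.50 + 204.94 + 658.43 = 15275.74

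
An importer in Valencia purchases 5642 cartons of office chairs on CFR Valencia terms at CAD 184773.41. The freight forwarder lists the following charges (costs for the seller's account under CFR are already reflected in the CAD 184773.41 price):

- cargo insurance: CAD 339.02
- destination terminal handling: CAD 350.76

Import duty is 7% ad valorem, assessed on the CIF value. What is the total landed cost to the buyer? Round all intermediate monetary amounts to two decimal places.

CFR: the seller pays costs through ocean freight to the destination port, but not insurance.
CIF value = CFR price + insurance = 184773.41 + 339.02 = 185112.43
Import duty = 185112.43 × 7% = 12957.87
Buyer bears: insurance 339.02 + destination terminal 350.76 + duty 12957.87 = 13647.65
Landed cost = invoice 184773.41 + 13647.65 = 198421.06

Total landed cost: CAD 198421.06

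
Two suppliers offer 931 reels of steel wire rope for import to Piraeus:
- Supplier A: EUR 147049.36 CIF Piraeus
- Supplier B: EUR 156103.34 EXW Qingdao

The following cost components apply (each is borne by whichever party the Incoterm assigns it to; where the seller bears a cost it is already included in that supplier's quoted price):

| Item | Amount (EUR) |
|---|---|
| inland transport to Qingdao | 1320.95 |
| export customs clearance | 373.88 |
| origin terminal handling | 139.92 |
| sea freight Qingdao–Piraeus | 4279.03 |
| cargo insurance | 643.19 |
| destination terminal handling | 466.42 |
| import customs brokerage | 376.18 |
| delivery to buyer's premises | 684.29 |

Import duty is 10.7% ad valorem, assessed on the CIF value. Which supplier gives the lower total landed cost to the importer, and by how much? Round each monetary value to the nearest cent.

Supplier A is cheaper by EUR 17502.72

Supplier A (CIF):
The CIF price already equals the CIF value: 147049.36
Import duty = 147049.36 × 10.7% = 15734.28
Buyer bears (A): 466.42 + 376.18 + 684.29 = 1526.89
Landed cost (A) = invoice 147049.36 + 1526.89 + duty 15734.28 = 164310.53
Supplier B (EXW):
CIF value = EXW price + inland to port + export clearance + origin terminal + freight + insurance = 156103.34 + 1320.95 + 373.88 + 139.92 + 4279.03 + 643.19 = 162860.31
Import duty = 162860.31 × 10.7% = 17426.05
Buyer bears (B): 1320.95 + 373.88 + 139.92 + 4279.03 + 643.19 + 466.42 + 376.18 + 684.29 = 8283.86
Landed cost (B) = invoice 156103.34 + 8283.86 + duty 17426.05 = 181813.25
Difference = |164310.53 − 181813.25| = 17502.72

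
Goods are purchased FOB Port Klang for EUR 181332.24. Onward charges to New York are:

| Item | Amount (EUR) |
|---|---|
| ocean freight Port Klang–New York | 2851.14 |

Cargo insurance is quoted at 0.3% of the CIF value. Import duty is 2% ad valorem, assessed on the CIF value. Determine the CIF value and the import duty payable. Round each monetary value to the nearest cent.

CIF value: EUR 184737.59; import duty: EUR 3694.75

Let C be the CIF value. C = FOB price + freight + 0.3% × C
C − 0.3% × C = 181332.24 + 2851.14
0.997 × C = 184183.38
C = 184183.38 / 0.997 = 184737.59
Insurance premium = 0.3% × 184737.59 = 554.21
Import duty = 184737.59 × 2% = 3694.75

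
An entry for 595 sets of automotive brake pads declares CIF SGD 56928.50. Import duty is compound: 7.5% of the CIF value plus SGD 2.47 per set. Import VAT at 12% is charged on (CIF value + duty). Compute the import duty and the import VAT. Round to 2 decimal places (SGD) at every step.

Ad valorem component: 56928.50 × 7.5% = 4269.64
Specific component: 595 × 2.47 = 1469.65
Import duty = 4269.64 + 1469.65 = 5739.29
VAT base = CIF + duty = 56928.50 + 5739.29 = 62667.79
Import VAT = 62667.79 × 12% = 7520.13

Import duty: SGD 5739.29; import VAT: SGD 7520.13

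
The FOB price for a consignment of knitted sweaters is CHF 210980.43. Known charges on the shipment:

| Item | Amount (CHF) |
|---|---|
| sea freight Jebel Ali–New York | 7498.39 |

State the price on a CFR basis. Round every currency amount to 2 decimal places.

From FOB to CFR, the seller additionally bears: freight.
CFR price = 210980.43 + 7498.39 = 218478.82

CFR price: CHF 218478.82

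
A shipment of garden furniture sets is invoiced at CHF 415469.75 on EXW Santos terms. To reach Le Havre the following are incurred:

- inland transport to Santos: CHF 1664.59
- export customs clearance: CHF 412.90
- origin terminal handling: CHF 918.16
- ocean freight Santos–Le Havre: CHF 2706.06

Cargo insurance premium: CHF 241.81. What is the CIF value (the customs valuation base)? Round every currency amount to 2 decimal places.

CIF = EXW price + pre-shipment costs + freight + insurance
CIF = 415469.75 + 1664.59 + 412.90 + 918.16 + 2706.06 + 241.81 = 421413.27

CIF value: CHF 421413.27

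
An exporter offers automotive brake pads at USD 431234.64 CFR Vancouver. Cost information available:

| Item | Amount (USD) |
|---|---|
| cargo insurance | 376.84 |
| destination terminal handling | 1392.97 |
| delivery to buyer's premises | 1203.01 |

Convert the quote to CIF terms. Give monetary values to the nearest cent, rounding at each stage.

CIF price: USD 431611.48

Not relevant to the conversion: destination terminal, delivery — on the buyer under both terms; not part of either seller's price.
From CFR to CIF, the seller additionally bears: insurance.
CIF price = 431234.64 + 376.84 = 431611.48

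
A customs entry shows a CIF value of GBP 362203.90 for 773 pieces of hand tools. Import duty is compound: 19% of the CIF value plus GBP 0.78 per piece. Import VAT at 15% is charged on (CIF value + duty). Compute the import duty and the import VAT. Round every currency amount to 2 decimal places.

Ad valorem component: 362203.90 × 19% = 68818.74
Specific component: 773 × 0.78 = 602.94
Import duty = 68818.74 + 602.94 = 69421.68
VAT base = CIF + duty = 362203.90 + 69421.68 = 431625.58
Import VAT = 431625.58 × 15% = 64743.84

Import duty: GBP 69421.68; import VAT: GBP 64743.84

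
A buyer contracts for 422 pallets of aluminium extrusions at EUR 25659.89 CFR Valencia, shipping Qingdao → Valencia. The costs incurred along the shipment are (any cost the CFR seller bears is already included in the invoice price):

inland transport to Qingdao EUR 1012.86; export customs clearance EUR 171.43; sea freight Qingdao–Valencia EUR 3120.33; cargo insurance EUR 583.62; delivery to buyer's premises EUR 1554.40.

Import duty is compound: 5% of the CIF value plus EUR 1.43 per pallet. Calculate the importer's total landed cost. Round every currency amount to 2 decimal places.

Total landed cost: EUR 29713.55

CFR: the seller pays costs through ocean freight to the destination port, but not insurance.
Already in the invoice (seller's account under CFR): inland to port, export clearance, freight — exclude.
CIF value = CFR price + insurance = 25659.89 + 583.62 = 26243.51
Ad valorem component: 26243.51 × 5% = 1312.18
Specific component: 422 × 1.43 = 603.46
Import duty = 1312.18 + 603.46 = 1915.64
Buyer bears: insurance 583.62 + delivery 1554.40 + duty 1915.64 = 4053.66
Landed cost = invoice 25659.89 + 4053.66 = 29713.55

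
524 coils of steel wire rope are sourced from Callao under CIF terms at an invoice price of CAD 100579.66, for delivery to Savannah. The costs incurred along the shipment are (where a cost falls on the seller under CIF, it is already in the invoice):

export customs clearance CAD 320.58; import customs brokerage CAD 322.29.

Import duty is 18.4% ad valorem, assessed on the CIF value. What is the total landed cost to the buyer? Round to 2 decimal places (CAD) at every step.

CIF: the seller pays costs through ocean freight and marine insurance to the destination port.
Already in the invoice (seller's account under CIF): export clearance — exclude.
The CIF price already equals the CIF value: 100579.66
Import duty = 100579.66 × 18.4% = 18506.66
Buyer bears: brokerage 322.29 + duty 18506.66 = 18828.95
Landed cost = invoice 100579.66 + 18828.95 = 119408.61

Total landed cost: CAD 119408.61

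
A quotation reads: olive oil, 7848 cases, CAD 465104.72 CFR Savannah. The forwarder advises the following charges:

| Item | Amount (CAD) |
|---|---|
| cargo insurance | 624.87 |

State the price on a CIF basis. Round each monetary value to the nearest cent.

CIF price: CAD 465729.59

From CFR to CIF, the seller additionally bears: insurance.
CIF price = 465104.72 + 624.87 = 465729.59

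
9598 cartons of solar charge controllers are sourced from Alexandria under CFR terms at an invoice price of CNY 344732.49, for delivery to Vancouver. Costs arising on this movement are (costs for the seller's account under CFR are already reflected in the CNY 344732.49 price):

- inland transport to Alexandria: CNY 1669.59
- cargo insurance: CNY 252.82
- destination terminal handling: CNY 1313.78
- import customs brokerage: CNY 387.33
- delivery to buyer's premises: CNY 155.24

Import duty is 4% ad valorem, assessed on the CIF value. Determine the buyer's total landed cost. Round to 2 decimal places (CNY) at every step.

CFR: the seller pays costs through ocean freight to the destination port, but not insurance.
Already in the invoice (seller's account under CFR): inland to port — exclude.
CIF value = CFR price + insurance = 344732.49 + 252.82 = 344985.31
Import duty = 344985.31 × 4% = 13799.41
Buyer bears: insurance 252.82 + destination terminal 1313.78 + brokerage 387.33 + delivery 155.24 + duty 13799.41 = 15908.58
Landed cost = invoice 344732.49 + 15908.58 = 360641.07

Total landed cost: CNY 360641.07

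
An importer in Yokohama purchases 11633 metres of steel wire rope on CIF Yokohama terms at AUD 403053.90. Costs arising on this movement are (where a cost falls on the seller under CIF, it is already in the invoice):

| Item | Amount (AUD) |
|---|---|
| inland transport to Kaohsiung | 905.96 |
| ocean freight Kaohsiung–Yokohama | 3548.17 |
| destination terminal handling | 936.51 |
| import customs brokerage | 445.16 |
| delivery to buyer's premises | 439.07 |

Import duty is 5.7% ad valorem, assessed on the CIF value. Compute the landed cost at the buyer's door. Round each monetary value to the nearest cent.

Total landed cost: AUD 427848.71

CIF: the seller pays costs through ocean freight and marine insurance to the destination port.
Already in the invoice (seller's account under CIF): inland to port, freight — exclude.
The CIF price already equals the CIF value: 403053.90
Import duty = 403053.90 × 5.7% = 22974.07
Buyer bears: destination terminal 936.51 + brokerage 445.16 + delivery 439.07 + duty 22974.07 = 24794.81
Landed cost = invoice 403053.90 + 24794.81 = 427848.71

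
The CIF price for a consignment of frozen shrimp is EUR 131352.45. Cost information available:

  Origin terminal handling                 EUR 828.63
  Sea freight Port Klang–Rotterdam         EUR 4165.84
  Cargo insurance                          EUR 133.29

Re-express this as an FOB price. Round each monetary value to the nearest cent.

Not relevant to the conversion: origin terminal — on the seller under both CIF and FOB; already in the CIF price and stays in the FOB price.
From CIF to FOB, the seller no longer bears: freight, insurance.
FOB price = 131352.45 − 4165.84 − 133.29 = 127053.32

FOB price: EUR 127053.32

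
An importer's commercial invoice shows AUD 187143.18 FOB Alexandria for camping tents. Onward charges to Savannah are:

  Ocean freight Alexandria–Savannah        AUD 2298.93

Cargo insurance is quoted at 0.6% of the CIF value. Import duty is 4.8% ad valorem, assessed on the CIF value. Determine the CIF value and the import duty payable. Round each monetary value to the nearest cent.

CIF value: AUD 190585.62; import duty: AUD 9148.11

Let C be the CIF value. C = FOB price + freight + 0.6% × C
C − 0.6% × C = 187143.18 + 2298.93
0.994 × C = 189442.11
C = 189442.11 / 0.994 = 190585.62
Insurance premium = 0.6% × 190585.62 = 1143.51
Import duty = 190585.62 × 4.8% = 9148.11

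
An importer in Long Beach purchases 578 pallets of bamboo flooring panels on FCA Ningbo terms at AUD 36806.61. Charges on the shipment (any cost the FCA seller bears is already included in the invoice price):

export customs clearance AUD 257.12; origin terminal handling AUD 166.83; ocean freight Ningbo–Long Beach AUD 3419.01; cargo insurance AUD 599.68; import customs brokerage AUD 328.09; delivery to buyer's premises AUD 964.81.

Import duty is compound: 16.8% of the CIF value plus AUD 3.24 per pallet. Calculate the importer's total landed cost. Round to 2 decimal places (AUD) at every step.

Total landed cost: AUD 51044.43

FCA: the seller delivers export-cleared goods to the carrier; the buyer bears costs from that point.
Already in the invoice (seller's account under FCA): export clearance — exclude.
CIF value = FCA price + origin terminal + freight + insurance = 36806.61 + 166.83 + 3419.01 + 599.68 = 40992.13
Ad valorem component: 40992.13 × 16.8% = 6886.68
Specific component: 578 × 3.24 = 1872.72
Import duty = 6886.68 + 1872.72 = 8759.40
Buyer bears: origin terminal 166.83 + freight 3419.01 + insurance 599.68 + brokerage 328.09 + delivery 964.81 + duty 8759.40 = 14237.82
Landed cost = invoice 36806.61 + 14237.82 = 51044.43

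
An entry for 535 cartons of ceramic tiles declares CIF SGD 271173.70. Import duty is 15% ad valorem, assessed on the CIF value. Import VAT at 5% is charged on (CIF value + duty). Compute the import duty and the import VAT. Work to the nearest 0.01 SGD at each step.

Import duty = 271173.70 × 15% = 40676.06
VAT base = CIF + duty = 271173.70 + 40676.06 = 311849.76
Import VAT = 311849.76 × 5% = 15592.49

Import duty: SGD 40676.06; import VAT: SGD 15592.49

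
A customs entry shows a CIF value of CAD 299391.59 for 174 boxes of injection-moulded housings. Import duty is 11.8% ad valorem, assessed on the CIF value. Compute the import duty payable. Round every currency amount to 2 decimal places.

Import duty: CAD 35328.21

Import duty = 299391.59 × 11.8% = 35328.21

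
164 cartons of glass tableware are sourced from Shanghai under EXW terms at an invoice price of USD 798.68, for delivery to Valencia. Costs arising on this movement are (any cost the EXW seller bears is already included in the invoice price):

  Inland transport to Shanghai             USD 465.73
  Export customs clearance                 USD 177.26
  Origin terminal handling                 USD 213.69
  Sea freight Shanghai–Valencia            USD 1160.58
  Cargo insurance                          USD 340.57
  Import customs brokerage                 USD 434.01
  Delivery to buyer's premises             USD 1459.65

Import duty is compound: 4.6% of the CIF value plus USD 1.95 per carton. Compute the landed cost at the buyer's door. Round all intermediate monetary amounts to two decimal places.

Total landed cost: USD 5515.17

EXW: the seller makes goods available at their premises; the buyer bears all onward costs.
CIF value = EXW price + inland to port + export clearance + origin terminal + freight + insurance = 798.68 + 465.73 + 177.26 + 213.69 + 1160.58 + 340.57 = 3156.51
Ad valorem component: 3156.51 × 4.6% = 145.20
Specific component: 164 × 1.95 = 319.80
Import duty = 145.20 + 319.80 = 465.00
Buyer bears: inland to port 465.73 + export clearance 177.26 + origin terminal 213.69 + freight 1160.58 + insurance 340.57 + brokerage 434.01 + delivery 1459.65 + duty 465.00 = 4716.49
Landed cost = invoice 798.68 + 4716.49 = 5515.17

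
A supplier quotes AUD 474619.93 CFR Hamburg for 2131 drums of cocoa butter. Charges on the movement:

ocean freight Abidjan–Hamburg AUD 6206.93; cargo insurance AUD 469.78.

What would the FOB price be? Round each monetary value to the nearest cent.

FOB price: AUD 468413.00

Not relevant to the conversion: insurance — on the buyer under both terms; not part of either seller's price.
From CFR to FOB, the seller no longer bears: freight.
FOB price = 474619.93 − 6206.93 = 468413.00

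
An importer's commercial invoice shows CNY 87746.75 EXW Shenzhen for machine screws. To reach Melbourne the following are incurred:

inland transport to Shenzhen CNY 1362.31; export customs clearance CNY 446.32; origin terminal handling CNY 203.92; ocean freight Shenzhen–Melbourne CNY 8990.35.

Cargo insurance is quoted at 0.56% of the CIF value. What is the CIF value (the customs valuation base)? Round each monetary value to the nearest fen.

Let C be the CIF value. C = EXW price + pre-shipment costs + freight + 0.56% × C
C − 0.56% × C = 87746.75 + 1362.31 + 446.32 + 203.92 + 8990.35
0.9944 × C = 98749.65
C = 98749.65 / 0.9944 = 99305.76
Insurance premium = 0.56% × 99305.76 = 556.11

CIF value: CNY 99305.76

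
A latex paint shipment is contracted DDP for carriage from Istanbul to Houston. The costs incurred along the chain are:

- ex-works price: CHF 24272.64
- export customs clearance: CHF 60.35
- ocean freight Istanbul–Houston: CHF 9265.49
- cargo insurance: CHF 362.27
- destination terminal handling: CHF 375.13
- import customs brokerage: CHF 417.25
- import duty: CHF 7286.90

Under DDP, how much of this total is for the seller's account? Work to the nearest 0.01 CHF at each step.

Seller's account: CHF 42040.03

DDP: the seller bears all costs including import duty.
Seller's account: goods 24272.64 + export clearance 60.35 + freight 9265.49 + insurance 362.27 + destination terminal 375.13 + brokerage 417.25 + duty 7286.90 = 42040.03
Buyer's account: 0.00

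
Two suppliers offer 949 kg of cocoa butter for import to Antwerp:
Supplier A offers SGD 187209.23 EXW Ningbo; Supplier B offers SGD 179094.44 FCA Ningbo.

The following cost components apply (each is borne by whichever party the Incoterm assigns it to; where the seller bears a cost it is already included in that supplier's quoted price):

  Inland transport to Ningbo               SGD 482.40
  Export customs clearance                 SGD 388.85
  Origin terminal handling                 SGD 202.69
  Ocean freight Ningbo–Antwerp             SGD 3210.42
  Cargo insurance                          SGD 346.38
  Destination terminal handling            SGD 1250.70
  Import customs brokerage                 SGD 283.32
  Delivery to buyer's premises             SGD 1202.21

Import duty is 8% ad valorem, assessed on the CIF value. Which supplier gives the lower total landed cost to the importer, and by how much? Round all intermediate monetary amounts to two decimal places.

Supplier B is cheaper by SGD 9704.93

Supplier A (EXW):
CIF value = EXW price + inland to port + export clearance + origin terminal + freight + insurance = 187209.23 + 482.40 + 388.85 + 202.69 + 3210.42 + 346.38 = 191839.97
Import duty = 191839.97 × 8% = 15347.20
Buyer bears (A): 482.40 + 388.85 + 202.69 + 3210.42 + 346.38 + 1250.70 + 283.32 + 1202.21 = 7366.97
Landed cost (A) = invoice 187209.23 + 7366.97 + duty 15347.20 = 209923.40
Supplier B (FCA):
CIF value = FCA price + origin terminal + freight + insurance = 179094.44 + 202.69 + 3210.42 + 346.38 = 182853.93
Import duty = 182853.93 × 8% = 14628.31
Buyer bears (B): 202.69 + 3210.42 + 346.38 + 1250.70 + 283.32 + 1202.21 = 6495.72
Landed cost (B) = invoice 179094.44 + 6495.72 + duty 14628.31 = 200218.47
Difference = |209923.40 − 200218.47| = 9704.93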